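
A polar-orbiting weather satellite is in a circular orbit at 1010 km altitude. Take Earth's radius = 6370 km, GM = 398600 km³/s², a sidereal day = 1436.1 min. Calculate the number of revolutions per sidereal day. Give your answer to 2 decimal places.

Semi-major axis a = 6370 + 1010 = 7380 km. Period T = 2π√(a³/μ) = 2π√(7380³/398600) = 6309.5 s = 105.16 min.
Orbits per sidereal day = 86166 / 6309.5 = 13.657.

13.66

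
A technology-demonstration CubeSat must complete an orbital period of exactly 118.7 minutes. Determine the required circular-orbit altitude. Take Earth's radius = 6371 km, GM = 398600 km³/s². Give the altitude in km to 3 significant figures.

1630 km

T = 118.7 min = 7122.0 s.
From T = 2π√(a³/μ): a = (μ T²/4π²)^(1/3) = (398600 × 7122.0² / 4π²)^(1/3) = 8001 km.
Altitude h = a − R = 8001 − 6371 = 1630 km.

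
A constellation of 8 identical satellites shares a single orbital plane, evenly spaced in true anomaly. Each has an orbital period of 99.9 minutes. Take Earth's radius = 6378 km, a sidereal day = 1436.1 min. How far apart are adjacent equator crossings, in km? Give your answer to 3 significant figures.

T = 99.9 min = 5994.0 s.
Single-satellite node shift = (5994.0/86166) × 360° = 25.04°.
With 8 satellites evenly phased, successive equator crossings are 25.04/8 = 3.130° apart.
That is 3.130 × 111.3 = 348 km at the equator.

348 km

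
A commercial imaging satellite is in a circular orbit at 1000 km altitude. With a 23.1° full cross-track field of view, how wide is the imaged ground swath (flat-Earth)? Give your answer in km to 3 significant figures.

Half-angle = 23.1°/2 = 11.55°.
Swath width ≈ 2h·tan(θ/2) = 2 × 1000 × tan(11.55°) = 408.7 km.

409 km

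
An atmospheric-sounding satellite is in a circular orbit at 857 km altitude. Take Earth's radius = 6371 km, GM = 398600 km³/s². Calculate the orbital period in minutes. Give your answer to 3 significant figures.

102 min

Semi-major axis a = 6371 + 857 = 7228 km. Period T = 2π√(a³/μ) = 2π√(7228³/398600) = 6115.6 s = 101.93 min.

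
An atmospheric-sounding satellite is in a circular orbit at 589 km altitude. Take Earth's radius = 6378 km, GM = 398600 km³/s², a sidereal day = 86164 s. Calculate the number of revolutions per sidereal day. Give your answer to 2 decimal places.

14.89

Semi-major axis a = 6378 + 589 = 6967 km. Period T = 2π√(a³/μ) = 2π√(6967³/398600) = 5787.4 s = 96.46 min.
Orbits per sidereal day = 86164 / 5787.4 = 14.888.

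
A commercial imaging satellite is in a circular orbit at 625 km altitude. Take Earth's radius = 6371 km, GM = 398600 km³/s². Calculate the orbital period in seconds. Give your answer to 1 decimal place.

5823.5 seconds

Semi-major axis a = 6371 + 625 = 6996 km. Period T = 2π√(a³/μ) = 2π√(6996³/398600) = 5823.5 s = 97.06 min.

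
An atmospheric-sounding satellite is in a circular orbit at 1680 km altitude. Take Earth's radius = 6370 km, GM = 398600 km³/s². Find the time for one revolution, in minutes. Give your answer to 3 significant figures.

120 min

Semi-major axis a = 6370 + 1680 = 8050 km. Period T = 2π√(a³/μ) = 2π√(8050³/398600) = 7187.9 s = 119.80 min.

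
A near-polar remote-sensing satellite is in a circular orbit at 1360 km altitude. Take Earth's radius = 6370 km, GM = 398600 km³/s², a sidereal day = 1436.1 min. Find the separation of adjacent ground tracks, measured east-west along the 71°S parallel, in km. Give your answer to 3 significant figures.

1020 km

Semi-major axis a = 6370 + 1360 = 7730 km. Period T = 2π√(a³/μ) = 2π√(7730³/398600) = 6763.6 s = 112.73 min.
Node shift per orbit = (6763.6/86166) × 360° = 28.26°.
Equatorial spacing = 28.26 × 111.2 km/° = 3142 km.
At 71° latitude, spacing = 3142 × cos(71°) = 1023 km.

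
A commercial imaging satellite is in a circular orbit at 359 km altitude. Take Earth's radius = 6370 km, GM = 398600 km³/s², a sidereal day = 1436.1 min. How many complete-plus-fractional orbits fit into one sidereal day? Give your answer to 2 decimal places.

15.69

Semi-major axis a = 6370 + 359 = 6729 km. Period T = 2π√(a³/μ) = 2π√(6729³/398600) = 5493.3 s = 91.56 min.
Orbits per sidereal day = 86166 / 5493.3 = 15.686.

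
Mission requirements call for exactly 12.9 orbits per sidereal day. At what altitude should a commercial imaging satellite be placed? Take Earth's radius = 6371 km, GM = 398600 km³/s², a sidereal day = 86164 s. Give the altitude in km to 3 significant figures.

Required period T = 86164 / 12.9 = 6679.4 s.
From T = 2π√(a³/μ): a = (μ T²/4π²)^(1/3) = (398600 × 6679.4² / 4π²)^(1/3) = 7666 km.
Altitude h = a − R = 7666 − 6371 = 1295 km.

1290 km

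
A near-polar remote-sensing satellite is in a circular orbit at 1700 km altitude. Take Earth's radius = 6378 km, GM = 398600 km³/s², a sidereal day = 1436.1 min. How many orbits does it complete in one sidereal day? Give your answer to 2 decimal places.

11.93

Semi-major axis a = 6378 + 1700 = 8078 km. Period T = 2π√(a³/μ) = 2π√(8078³/398600) = 7225.5 s = 120.42 min.
Orbits per sidereal day = 86166 / 7225.5 = 11.925.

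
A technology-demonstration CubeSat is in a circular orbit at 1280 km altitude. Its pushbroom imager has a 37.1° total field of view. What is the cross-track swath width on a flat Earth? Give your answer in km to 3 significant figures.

859 km

Half-angle = 37.1°/2 = 18.55°.
Swath width ≈ 2h·tan(θ/2) = 2 × 1280 × tan(18.55°) = 859.0 km.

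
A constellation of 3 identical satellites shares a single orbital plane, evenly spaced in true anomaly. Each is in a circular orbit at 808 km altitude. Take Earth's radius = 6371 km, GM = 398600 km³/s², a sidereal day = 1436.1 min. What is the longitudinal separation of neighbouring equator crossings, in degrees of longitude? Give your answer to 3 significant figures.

8.43°

Semi-major axis a = 6371 + 808 = 7179 km. Period T = 2π√(a³/μ) = 2π√(7179³/398600) = 6053.5 s = 100.89 min.
Single-satellite node shift = (6053.5/86166) × 360° = 25.29°.
With 3 satellites evenly phased, successive equator crossings are 25.29/3 = 8.430° apart.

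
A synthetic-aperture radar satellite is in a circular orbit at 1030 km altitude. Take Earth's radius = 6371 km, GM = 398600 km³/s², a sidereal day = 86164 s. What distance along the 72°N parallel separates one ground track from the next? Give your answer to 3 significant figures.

Semi-major axis a = 6371 + 1030 = 7401 km. Period T = 2π√(a³/μ) = 2π√(7401³/398600) = 6336.5 s = 105.61 min.
Node shift per orbit = (6336.5/86164) × 360° = 26.47°.
Equatorial spacing = 26.47 × 111.2 km/° = 2944 km.
At 72° latitude, spacing = 2944 × cos(72°) = 910 km.

910 km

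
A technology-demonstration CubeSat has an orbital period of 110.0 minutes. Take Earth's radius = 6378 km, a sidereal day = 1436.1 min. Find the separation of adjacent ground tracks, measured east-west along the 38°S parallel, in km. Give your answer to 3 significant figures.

2420 km

T = 110.0 min = 6600.0 s.
Node shift per orbit = (6600.0/86166) × 360° = 27.57°.
Equatorial spacing = 27.57 × 111.3 km/° = 3070 km.
At 38° latitude, spacing = 3070 × cos(38°) = 2419 km.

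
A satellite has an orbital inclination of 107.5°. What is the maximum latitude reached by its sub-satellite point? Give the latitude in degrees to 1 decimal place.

72.5°

Retrograde orbit: the ground track reaches ±(180° − i) = ±(180 − 107.5) = ±72.5°.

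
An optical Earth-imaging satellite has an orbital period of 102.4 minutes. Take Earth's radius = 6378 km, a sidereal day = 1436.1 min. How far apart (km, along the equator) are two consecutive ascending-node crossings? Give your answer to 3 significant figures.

2860 km

T = 102.4 min = 6144.0 s.
During one orbit Earth rotates (6144.0 / 86166) × 360° = 25.67°.
At the equator that is 25.67° × (2π·6378/360) km/° = 25.67 × 111.3 = 2857 km.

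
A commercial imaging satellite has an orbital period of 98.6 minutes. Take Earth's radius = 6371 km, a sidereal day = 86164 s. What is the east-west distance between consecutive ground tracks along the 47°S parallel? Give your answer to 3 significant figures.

T = 98.6 min = 5916.0 s.
Node shift per orbit = (5916.0/86164) × 360° = 24.72°.
Equatorial spacing = 24.72 × 111.2 km/° = 2748 km.
At 47° latitude, spacing = 2748 × cos(47°) = 1874 km.

1870 km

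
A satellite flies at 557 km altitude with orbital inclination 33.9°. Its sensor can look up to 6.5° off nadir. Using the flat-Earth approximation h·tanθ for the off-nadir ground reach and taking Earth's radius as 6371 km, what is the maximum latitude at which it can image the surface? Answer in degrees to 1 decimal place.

For a prograde orbit the ground track reaches latitude ±i = ±33.9°.
Sensor half-swath on the ground ≈ 557·tan(6.5°) = 63 km = 0.57° of latitude.
Maximum observable latitude ≈ 33.9 + 0.57 = 34.5°.

34.5°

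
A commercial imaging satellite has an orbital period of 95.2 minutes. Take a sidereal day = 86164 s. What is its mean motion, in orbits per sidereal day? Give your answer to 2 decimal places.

T = 95.2 min = 5712.0 s.
Orbits per sidereal day = 86164 / 5712.0 = 15.085.

15.08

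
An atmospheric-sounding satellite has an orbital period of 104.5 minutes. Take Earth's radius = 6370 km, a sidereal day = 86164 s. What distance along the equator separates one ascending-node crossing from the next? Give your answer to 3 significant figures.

T = 104.5 min = 6270.0 s.
During one orbit Earth rotates (6270.0 / 86164) × 360° = 26.20°.
At the equator that is 26.20° × (2π·6370/360) km/° = 26.20 × 111.2 = 2912 km.

2910 km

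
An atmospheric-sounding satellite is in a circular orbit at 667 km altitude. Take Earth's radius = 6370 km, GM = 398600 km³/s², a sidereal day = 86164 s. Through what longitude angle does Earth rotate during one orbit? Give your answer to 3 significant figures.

Semi-major axis a = 6370 + 667 = 7037 km. Period T = 2π√(a³/μ) = 2π√(7037³/398600) = 5874.8 s = 97.91 min.
During one orbit Earth rotates (5874.8 / 86164) × 360° = 24.55°.

24.5°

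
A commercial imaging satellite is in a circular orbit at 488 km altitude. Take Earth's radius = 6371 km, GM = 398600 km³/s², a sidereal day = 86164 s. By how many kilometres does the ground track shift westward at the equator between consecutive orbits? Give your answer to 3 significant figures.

2630 km

Semi-major axis a = 6371 + 488 = 6859 km. Period T = 2π√(a³/μ) = 2π√(6859³/398600) = 5653.3 s = 94.22 min.
During one orbit Earth rotates (5653.3 / 86164) × 360° = 23.62°.
At the equator that is 23.62° × (2π·6371/360) km/° = 23.62 × 111.2 = 2626 km.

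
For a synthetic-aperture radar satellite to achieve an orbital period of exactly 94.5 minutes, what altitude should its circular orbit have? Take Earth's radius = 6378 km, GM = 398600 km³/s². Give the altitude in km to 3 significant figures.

494 km

T = 94.5 min = 5670.0 s.
From T = 2π√(a³/μ): a = (μ T²/4π²)^(1/3) = (398600 × 5670.0² / 4π²)^(1/3) = 6872 km.
Altitude h = a − R = 6872 − 6378 = 494 km.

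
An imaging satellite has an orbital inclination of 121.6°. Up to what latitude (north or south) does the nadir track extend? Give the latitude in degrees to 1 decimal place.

58.4°

Retrograde orbit: the ground track reaches ±(180° − i) = ±(180 − 121.6) = ±58.4°.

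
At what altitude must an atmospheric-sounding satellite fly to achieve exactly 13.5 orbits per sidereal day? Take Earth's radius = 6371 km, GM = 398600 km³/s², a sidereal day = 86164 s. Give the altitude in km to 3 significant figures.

1070 km

Required period T = 86164 / 13.5 = 6382.5 s.
From T = 2π√(a³/μ): a = (μ T²/4π²)^(1/3) = (398600 × 6382.5² / 4π²)^(1/3) = 7437 km.
Altitude h = a − R = 7437 − 6371 = 1066 km.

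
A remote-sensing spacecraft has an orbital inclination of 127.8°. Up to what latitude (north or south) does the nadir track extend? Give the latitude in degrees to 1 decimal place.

52.2°

Retrograde orbit: the ground track reaches ±(180° − i) = ±(180 − 127.8) = ±52.2°.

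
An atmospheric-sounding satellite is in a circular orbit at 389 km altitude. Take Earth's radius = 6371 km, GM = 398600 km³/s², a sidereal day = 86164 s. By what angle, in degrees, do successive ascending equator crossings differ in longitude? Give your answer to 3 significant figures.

Semi-major axis a = 6371 + 389 = 6760 km. Period T = 2π√(a³/μ) = 2π√(6760³/398600) = 5531.4 s = 92.19 min.
During one orbit Earth rotates (5531.4 / 86164) × 360° = 23.11°.

23.1°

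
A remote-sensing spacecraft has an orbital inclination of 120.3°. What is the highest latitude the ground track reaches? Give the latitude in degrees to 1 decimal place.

Retrograde orbit: the ground track reaches ±(180° − i) = ±(180 − 120.3) = ±59.7°.

59.7°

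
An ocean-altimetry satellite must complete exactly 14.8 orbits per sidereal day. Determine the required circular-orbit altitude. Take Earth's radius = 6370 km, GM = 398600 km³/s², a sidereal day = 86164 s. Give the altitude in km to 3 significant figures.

625 km

Required period T = 86164 / 14.8 = 5821.9 s.
From T = 2π√(a³/μ): a = (μ T²/4π²)^(1/3) = (398600 × 5821.9² / 4π²)^(1/3) = 6995 km.
Altitude h = a − R = 6995 − 6370 = 625 km.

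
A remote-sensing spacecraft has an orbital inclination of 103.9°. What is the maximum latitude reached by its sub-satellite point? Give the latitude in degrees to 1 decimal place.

Retrograde orbit: the ground track reaches ±(180° − i) = ±(180 − 103.9) = ±76.1°.

76.1°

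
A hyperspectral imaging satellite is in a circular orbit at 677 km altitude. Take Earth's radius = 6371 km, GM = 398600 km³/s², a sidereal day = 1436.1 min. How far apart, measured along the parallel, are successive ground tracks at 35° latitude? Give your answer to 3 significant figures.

Semi-major axis a = 6371 + 677 = 7048 km. Period T = 2π√(a³/μ) = 2π√(7048³/398600) = 5888.6 s = 98.14 min.
Node shift per orbit = (5888.6/86166) × 360° = 24.60°.
Equatorial spacing = 24.60 × 111.2 km/° = 2736 km.
At 35° latitude, spacing = 2736 × cos(35°) = 2241 km.

2240 km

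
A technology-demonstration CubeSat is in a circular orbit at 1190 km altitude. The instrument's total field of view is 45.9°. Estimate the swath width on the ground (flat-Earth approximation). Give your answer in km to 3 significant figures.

1010 km

Half-angle = 45.9°/2 = 22.95°.
Swath width ≈ 2h·tan(θ/2) = 2 × 1190 × tan(22.95°) = 1007.8 km.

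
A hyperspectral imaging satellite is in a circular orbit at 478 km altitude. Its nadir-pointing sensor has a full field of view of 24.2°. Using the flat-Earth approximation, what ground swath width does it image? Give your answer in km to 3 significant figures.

205 km

Half-angle = 24.2°/2 = 12.1°.
Swath width ≈ 2h·tan(θ/2) = 2 × 478 × tan(12.1°) = 204.9 km.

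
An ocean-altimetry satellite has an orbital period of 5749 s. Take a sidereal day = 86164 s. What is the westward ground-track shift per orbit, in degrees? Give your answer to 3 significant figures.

During one orbit Earth rotates (5749.0 / 86164) × 360° = 24.02°.

24.0°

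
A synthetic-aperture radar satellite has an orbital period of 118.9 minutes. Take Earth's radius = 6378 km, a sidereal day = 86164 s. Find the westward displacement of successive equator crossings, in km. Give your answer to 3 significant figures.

T = 118.9 min = 7134.0 s.
During one orbit Earth rotates (7134.0 / 86164) × 360° = 29.81°.
At the equator that is 29.81° × (2π·6378/360) km/° = 29.81 × 111.3 = 3318 km.

3320 km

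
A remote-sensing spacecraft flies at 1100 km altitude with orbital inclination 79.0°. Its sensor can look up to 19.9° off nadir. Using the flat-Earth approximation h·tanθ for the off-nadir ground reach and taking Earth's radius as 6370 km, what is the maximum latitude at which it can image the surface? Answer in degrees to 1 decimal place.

82.6°

For a prograde orbit the ground track reaches latitude ±i = ±79.0°.
Sensor half-swath on the ground ≈ 1100·tan(19.9°) = 398 km = 3.58° of latitude.
Maximum observable latitude ≈ 79.0 + 3.58 = 82.6°.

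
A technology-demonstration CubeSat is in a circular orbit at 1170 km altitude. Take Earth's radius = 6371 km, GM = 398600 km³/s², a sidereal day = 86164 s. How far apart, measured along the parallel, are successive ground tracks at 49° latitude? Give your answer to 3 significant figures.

Semi-major axis a = 6371 + 1170 = 7541 km. Period T = 2π√(a³/μ) = 2π√(7541³/398600) = 6517.1 s = 108.62 min.
Node shift per orbit = (6517.1/86164) × 360° = 27.23°.
Equatorial spacing = 27.23 × 111.2 km/° = 3028 km.
At 49° latitude, spacing = 3028 × cos(49°) = 1986 km.

1990 km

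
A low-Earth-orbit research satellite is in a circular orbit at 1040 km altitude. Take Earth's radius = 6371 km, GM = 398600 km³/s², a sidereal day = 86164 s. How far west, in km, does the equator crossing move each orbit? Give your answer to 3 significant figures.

Semi-major axis a = 6371 + 1040 = 7411 km. Period T = 2π√(a³/μ) = 2π√(7411³/398600) = 6349.3 s = 105.82 min.
During one orbit Earth rotates (6349.3 / 86164) × 360° = 26.53°.
At the equator that is 26.53° × (2π·6371/360) km/° = 26.53 × 111.2 = 2950 km.

2950 km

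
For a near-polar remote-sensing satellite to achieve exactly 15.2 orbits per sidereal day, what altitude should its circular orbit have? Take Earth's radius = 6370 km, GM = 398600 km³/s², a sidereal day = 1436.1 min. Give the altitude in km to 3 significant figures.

502 km

Required period T = 86166 / 15.2 = 5668.8 s.
From T = 2π√(a³/μ): a = (μ T²/4π²)^(1/3) = (398600 × 5668.8² / 4π²)^(1/3) = 6872 km.
Altitude h = a − R = 6872 − 6370 = 502 km.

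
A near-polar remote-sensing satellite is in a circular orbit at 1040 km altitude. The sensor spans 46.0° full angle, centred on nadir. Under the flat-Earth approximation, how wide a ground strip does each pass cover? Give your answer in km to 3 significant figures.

883 km

Half-angle = 46.0°/2 = 23°.
Swath width ≈ 2h·tan(θ/2) = 2 × 1040 × tan(23°) = 882.9 km.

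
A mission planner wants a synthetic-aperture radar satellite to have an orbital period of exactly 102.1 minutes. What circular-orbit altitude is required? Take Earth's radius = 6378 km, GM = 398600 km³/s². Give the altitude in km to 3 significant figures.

T = 102.1 min = 6126.0 s.
From T = 2π√(a³/μ): a = (μ T²/4π²)^(1/3) = (398600 × 6126.0² / 4π²)^(1/3) = 7236 km.
Altitude h = a − R = 7236 − 6378 = 858 km.

858 km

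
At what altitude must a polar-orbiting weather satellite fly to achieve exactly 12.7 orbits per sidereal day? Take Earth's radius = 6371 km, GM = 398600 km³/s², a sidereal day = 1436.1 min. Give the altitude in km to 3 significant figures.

Required period T = 86166 / 12.7 = 6784.7 s.
From T = 2π√(a³/μ): a = (μ T²/4π²)^(1/3) = (398600 × 6784.7² / 4π²)^(1/3) = 7746 km.
Altitude h = a − R = 7746 − 6371 = 1375 km.

1380 km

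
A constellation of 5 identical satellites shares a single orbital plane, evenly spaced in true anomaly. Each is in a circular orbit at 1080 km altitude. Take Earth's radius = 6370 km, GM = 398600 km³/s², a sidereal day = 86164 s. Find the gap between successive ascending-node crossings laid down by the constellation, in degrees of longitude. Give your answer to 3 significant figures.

Semi-major axis a = 6370 + 1080 = 7450 km. Period T = 2π√(a³/μ) = 2π√(7450³/398600) = 6399.5 s = 106.66 min.
Single-satellite node shift = (6399.5/86164) × 360° = 26.74°.
With 5 satellites evenly phased, successive equator crossings are 26.74/5 = 5.348° apart.

5.35°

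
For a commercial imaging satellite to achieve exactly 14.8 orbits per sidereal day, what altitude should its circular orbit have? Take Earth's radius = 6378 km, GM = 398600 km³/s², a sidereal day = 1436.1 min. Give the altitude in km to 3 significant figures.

Required period T = 86166 / 14.8 = 5822.0 s.
From T = 2π√(a³/μ): a = (μ T²/4π²)^(1/3) = (398600 × 5822.0² / 4π²)^(1/3) = 6995 km.
Altitude h = a − R = 6995 − 6378 = 617 km.

617 km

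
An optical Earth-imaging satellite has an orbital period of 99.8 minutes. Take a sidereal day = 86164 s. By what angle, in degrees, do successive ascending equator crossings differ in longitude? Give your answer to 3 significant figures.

T = 99.8 min = 5988.0 s.
During one orbit Earth rotates (5988.0 / 86164) × 360° = 25.02°.

25.0°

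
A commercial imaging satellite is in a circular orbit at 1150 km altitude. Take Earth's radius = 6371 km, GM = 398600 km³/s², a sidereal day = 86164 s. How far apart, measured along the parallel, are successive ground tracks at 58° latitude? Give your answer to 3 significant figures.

Semi-major axis a = 6371 + 1150 = 7521 km. Period T = 2π√(a³/μ) = 2π√(7521³/398600) = 6491.2 s = 108.19 min.
Node shift per orbit = (6491.2/86164) × 360° = 27.12°.
Equatorial spacing = 27.12 × 111.2 km/° = 3016 km.
At 58° latitude, spacing = 3016 × cos(58°) = 1598 km.

1600 km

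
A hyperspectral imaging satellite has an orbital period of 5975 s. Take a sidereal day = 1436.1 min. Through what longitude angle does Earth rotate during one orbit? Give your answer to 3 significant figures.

25.0°

During one orbit Earth rotates (5975.0 / 86166) × 360° = 24.96°.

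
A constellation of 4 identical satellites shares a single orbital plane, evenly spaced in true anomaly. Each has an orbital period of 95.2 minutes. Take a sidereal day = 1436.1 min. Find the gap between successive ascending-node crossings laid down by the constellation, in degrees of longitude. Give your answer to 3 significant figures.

5.97°

T = 95.2 min = 5712.0 s.
Single-satellite node shift = (5712.0/86166) × 360° = 23.86°.
With 4 satellites evenly phased, successive equator crossings are 23.86/4 = 5.966° apart.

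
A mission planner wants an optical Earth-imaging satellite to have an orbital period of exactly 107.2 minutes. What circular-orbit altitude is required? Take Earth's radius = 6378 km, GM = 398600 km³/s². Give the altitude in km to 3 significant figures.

1100 km

T = 107.2 min = 6432.0 s.
From T = 2π√(a³/μ): a = (μ T²/4π²)^(1/3) = (398600 × 6432.0² / 4π²)^(1/3) = 7475 km.
Altitude h = a − R = 7475 − 6378 = 1097 km.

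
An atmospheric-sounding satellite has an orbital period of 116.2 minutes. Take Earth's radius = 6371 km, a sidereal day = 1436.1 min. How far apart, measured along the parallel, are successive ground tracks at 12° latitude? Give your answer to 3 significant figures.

T = 116.2 min = 6972.0 s.
Node shift per orbit = (6972.0/86166) × 360° = 29.13°.
Equatorial spacing = 29.13 × 111.2 km/° = 3239 km.
At 12° latitude, spacing = 3239 × cos(12°) = 3168 km.

3170 km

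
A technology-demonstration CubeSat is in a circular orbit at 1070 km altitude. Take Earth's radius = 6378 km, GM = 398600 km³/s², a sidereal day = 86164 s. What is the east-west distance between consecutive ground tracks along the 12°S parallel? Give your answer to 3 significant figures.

Semi-major axis a = 6378 + 1070 = 7448 km. Period T = 2π√(a³/μ) = 2π√(7448³/398600) = 6396.9 s = 106.62 min.
Node shift per orbit = (6396.9/86164) × 360° = 26.73°.
Equatorial spacing = 26.73 × 111.3 km/° = 2975 km.
At 12° latitude, spacing = 2975 × cos(12°) = 2910 km.

2910 km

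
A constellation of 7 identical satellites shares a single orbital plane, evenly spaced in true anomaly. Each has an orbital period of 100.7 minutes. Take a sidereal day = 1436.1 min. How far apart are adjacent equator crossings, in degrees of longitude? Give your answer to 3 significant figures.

T = 100.7 min = 6042.0 s.
Single-satellite node shift = (6042.0/86166) × 360° = 25.24°.
With 7 satellites evenly phased, successive equator crossings are 25.24/7 = 3.606° apart.

3.61°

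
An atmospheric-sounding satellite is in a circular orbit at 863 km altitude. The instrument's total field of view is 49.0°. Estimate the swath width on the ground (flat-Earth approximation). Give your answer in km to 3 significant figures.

787 km

Half-angle = 49.0°/2 = 24.5°.
Swath width ≈ 2h·tan(θ/2) = 2 × 863 × tan(24.5°) = 786.6 km.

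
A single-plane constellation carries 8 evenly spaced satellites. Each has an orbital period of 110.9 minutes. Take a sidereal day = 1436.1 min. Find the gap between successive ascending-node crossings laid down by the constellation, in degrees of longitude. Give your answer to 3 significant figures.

3.48°

T = 110.9 min = 6654.0 s.
Single-satellite node shift = (6654.0/86166) × 360° = 27.80°.
With 8 satellites evenly phased, successive equator crossings are 27.80/8 = 3.475° apart.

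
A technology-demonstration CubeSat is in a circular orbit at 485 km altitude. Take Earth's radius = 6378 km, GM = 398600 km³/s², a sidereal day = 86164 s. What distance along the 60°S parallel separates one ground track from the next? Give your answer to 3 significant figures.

1320 km

Semi-major axis a = 6378 + 485 = 6863 km. Period T = 2π√(a³/μ) = 2π√(6863³/398600) = 5658.3 s = 94.30 min.
Node shift per orbit = (5658.3/86164) × 360° = 23.64°.
Equatorial spacing = 23.64 × 111.3 km/° = 2632 km.
At 60° latitude, spacing = 2632 × cos(60°) = 1316 km.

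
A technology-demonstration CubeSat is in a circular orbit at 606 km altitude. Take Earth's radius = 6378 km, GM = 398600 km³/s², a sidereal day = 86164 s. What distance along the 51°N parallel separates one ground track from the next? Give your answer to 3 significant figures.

1700 km

Semi-major axis a = 6378 + 606 = 6984 km. Period T = 2π√(a³/μ) = 2π√(6984³/398600) = 5808.5 s = 96.81 min.
Node shift per orbit = (5808.5/86164) × 360° = 24.27°.
Equatorial spacing = 24.27 × 111.3 km/° = 2702 km.
At 51° latitude, spacing = 2702 × cos(51°) = 1700 km.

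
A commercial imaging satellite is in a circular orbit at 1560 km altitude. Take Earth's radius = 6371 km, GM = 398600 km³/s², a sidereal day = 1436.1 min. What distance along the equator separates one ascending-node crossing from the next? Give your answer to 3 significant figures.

3270 km

Semi-major axis a = 6371 + 1560 = 7931 km. Period T = 2π√(a³/μ) = 2π√(7931³/398600) = 7029.2 s = 117.15 min.
During one orbit Earth rotates (7029.2 / 86166) × 360° = 29.37°.
At the equator that is 29.37° × (2π·6371/360) km/° = 29.37 × 111.2 = 3266 km.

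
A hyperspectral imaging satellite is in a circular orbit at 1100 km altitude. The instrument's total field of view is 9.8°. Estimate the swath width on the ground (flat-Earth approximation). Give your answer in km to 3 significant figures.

189 km

Half-angle = 9.8°/2 = 4.9°.
Swath width ≈ 2h·tan(θ/2) = 2 × 1100 × tan(4.9°) = 188.6 km.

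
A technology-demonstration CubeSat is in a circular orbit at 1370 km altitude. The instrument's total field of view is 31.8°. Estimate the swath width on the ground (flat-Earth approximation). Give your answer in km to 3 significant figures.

781 km

Half-angle = 31.8°/2 = 15.9°.
Swath width ≈ 2h·tan(θ/2) = 2 × 1370 × tan(15.9°) = 780.5 km.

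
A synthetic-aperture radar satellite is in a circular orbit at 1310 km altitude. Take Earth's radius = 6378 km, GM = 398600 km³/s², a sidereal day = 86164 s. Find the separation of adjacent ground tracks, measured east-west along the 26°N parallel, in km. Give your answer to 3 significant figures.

2800 km

Semi-major axis a = 6378 + 1310 = 7688 km. Period T = 2π√(a³/μ) = 2π√(7688³/398600) = 6708.6 s = 111.81 min.
Node shift per orbit = (6708.6/86164) × 360° = 28.03°.
Equatorial spacing = 28.03 × 111.3 km/° = 3120 km.
At 26° latitude, spacing = 3120 × cos(26°) = 2804 km.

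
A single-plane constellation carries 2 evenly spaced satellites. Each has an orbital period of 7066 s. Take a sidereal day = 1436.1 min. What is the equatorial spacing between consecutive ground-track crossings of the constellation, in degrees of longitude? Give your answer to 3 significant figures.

Single-satellite node shift = (7066.0/86166) × 360° = 29.52°.
With 2 satellites evenly phased, successive equator crossings are 29.52/2 = 14.761° apart.

14.8°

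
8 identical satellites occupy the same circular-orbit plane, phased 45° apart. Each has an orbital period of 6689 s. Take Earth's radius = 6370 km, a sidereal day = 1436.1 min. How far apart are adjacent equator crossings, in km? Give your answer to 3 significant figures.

388 km

Single-satellite node shift = (6689.0/86166) × 360° = 27.95°.
With 8 satellites evenly phased, successive equator crossings are 27.95/8 = 3.493° apart.
That is 3.493 × 111.2 = 388 km at the equator.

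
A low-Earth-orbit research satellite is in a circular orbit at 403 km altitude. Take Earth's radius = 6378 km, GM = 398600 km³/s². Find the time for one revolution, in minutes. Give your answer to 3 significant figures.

92.6 min

Semi-major axis a = 6378 + 403 = 6781 km. Period T = 2π√(a³/μ) = 2π√(6781³/398600) = 5557.1 s = 92.62 min.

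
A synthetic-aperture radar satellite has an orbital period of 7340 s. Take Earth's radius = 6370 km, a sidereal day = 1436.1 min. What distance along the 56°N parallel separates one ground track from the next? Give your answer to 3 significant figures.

Node shift per orbit = (7340.0/86166) × 360° = 30.67°.
Equatorial spacing = 30.67 × 111.2 km/° = 3409 km.
At 56° latitude, spacing = 3409 × cos(56°) = 1907 km.

1910 km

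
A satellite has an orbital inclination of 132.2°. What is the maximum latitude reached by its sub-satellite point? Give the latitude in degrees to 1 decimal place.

Retrograde orbit: the ground track reaches ±(180° − i) = ±(180 − 132.2) = ±47.8°.

47.8°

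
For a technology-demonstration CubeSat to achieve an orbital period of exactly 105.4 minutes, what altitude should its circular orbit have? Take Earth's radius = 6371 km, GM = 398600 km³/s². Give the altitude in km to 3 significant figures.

1020 km

T = 105.4 min = 6324.0 s.
From T = 2π√(a³/μ): a = (μ T²/4π²)^(1/3) = (398600 × 6324.0² / 4π²)^(1/3) = 7391 km.
Altitude h = a − R = 7391 − 6371 = 1020 km.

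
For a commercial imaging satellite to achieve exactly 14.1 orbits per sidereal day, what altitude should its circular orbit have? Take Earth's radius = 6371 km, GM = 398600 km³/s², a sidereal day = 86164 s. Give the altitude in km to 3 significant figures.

853 km

Required period T = 86164 / 14.1 = 6110.9 s.
From T = 2π√(a³/μ): a = (μ T²/4π²)^(1/3) = (398600 × 6110.9² / 4π²)^(1/3) = 7224 km.
Altitude h = a − R = 7224 − 6371 = 853 km.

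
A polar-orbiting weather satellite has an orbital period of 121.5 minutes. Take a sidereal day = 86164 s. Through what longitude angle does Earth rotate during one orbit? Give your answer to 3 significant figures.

T = 121.5 min = 7290.0 s.
During one orbit Earth rotates (7290.0 / 86164) × 360° = 30.46°.

30.5°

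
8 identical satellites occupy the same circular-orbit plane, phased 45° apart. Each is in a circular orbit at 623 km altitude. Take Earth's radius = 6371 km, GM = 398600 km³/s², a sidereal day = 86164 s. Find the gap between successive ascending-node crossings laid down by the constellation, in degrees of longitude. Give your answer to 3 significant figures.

Semi-major axis a = 6371 + 623 = 6994 km. Period T = 2π√(a³/μ) = 2π√(6994³/398600) = 5821.0 s = 97.02 min.
Single-satellite node shift = (5821.0/86164) × 360° = 24.32°.
With 8 satellites evenly phased, successive equator crossings are 24.32/8 = 3.040° apart.

3.04°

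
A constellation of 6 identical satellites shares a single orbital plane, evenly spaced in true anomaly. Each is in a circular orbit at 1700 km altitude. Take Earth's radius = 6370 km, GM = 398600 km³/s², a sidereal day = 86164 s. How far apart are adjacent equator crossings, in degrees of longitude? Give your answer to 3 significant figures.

5.02°

Semi-major axis a = 6370 + 1700 = 8070 km. Period T = 2π√(a³/μ) = 2π√(8070³/398600) = 7214.8 s = 120.25 min.
Single-satellite node shift = (7214.8/86164) × 360° = 30.14°.
With 6 satellites evenly phased, successive equator crossings are 30.14/6 = 5.024° apart.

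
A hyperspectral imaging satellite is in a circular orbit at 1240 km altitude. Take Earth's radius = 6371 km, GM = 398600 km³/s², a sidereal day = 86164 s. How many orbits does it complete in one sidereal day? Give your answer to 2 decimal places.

Semi-major axis a = 6371 + 1240 = 7611 km. Period T = 2π√(a³/μ) = 2π√(7611³/398600) = 6608.1 s = 110.13 min.
Orbits per sidereal day = 86164 / 6608.1 = 13.039.

13.04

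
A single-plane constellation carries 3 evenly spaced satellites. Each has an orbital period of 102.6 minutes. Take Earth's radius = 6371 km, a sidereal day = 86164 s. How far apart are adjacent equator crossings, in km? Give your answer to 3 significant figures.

953 km

T = 102.6 min = 6156.0 s.
Single-satellite node shift = (6156.0/86164) × 360° = 25.72°.
With 3 satellites evenly phased, successive equator crossings are 25.72/3 = 8.573° apart.
That is 8.573 × 111.2 = 953 km at the equator.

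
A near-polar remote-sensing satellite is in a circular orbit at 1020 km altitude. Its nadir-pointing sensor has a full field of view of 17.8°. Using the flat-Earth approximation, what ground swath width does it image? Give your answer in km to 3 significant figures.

319 km

Half-angle = 17.8°/2 = 8.9°.
Swath width ≈ 2h·tan(θ/2) = 2 × 1020 × tan(8.9°) = 319.5 km.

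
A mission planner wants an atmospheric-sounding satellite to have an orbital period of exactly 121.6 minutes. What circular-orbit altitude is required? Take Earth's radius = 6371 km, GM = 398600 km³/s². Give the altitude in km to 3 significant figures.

1760 km

T = 121.6 min = 7296.0 s.
From T = 2π√(a³/μ): a = (μ T²/4π²)^(1/3) = (398600 × 7296.0² / 4π²)^(1/3) = 8130 km.
Altitude h = a − R = 8130 − 6371 = 1759 km.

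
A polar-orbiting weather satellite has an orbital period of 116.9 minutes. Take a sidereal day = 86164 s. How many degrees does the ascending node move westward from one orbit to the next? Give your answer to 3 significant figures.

T = 116.9 min = 7014.0 s.
During one orbit Earth rotates (7014.0 / 86164) × 360° = 29.31°.

29.3°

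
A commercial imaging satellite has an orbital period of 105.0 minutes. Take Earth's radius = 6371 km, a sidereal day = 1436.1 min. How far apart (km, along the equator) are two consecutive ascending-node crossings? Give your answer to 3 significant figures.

T = 105.0 min = 6300.0 s.
During one orbit Earth rotates (6300.0 / 86166) × 360° = 26.32°.
At the equator that is 26.32° × (2π·6371/360) km/° = 26.32 × 111.2 = 2927 km.

2930 km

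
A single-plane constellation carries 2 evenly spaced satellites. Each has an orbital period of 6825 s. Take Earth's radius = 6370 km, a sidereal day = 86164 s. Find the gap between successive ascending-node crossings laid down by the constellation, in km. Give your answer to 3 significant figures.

Single-satellite node shift = (6825.0/86164) × 360° = 28.52°.
With 2 satellites evenly phased, successive equator crossings are 28.52/2 = 14.258° apart.
That is 14.258 × 111.2 = 1585 km at the equator.

1590 km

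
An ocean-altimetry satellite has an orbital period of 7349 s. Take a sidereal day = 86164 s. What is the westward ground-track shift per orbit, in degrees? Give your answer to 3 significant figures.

During one orbit Earth rotates (7349.0 / 86164) × 360° = 30.70°.

30.7°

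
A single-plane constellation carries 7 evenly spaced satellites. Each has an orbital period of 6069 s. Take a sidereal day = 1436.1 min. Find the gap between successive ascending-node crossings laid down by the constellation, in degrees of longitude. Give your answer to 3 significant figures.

Single-satellite node shift = (6069.0/86166) × 360° = 25.36°.
With 7 satellites evenly phased, successive equator crossings are 25.36/7 = 3.622° apart.

3.62°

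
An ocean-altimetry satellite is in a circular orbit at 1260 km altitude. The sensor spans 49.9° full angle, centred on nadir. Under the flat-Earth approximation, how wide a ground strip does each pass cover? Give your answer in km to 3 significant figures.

1170 km

Half-angle = 49.9°/2 = 24.95°.
Swath width ≈ 2h·tan(θ/2) = 2 × 1260 × tan(24.95°) = 1172.4 km.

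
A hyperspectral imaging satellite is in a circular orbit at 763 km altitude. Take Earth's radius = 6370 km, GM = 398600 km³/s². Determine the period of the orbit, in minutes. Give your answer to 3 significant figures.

Semi-major axis a = 6370 + 763 = 7133 km. Period T = 2π√(a³/μ) = 2π√(7133³/398600) = 5995.4 s = 99.92 min.

99.9 min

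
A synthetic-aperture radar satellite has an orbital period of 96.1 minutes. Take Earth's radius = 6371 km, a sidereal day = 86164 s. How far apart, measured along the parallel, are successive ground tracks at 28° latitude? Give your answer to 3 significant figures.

2370 km

T = 96.1 min = 5766.0 s.
Node shift per orbit = (5766.0/86164) × 360° = 24.09°.
Equatorial spacing = 24.09 × 111.2 km/° = 2679 km.
At 28° latitude, spacing = 2679 × cos(28°) = 2365 km.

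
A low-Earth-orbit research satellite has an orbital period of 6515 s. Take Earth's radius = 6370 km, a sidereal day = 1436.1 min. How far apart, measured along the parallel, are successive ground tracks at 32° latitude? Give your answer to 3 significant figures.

Node shift per orbit = (6515.0/86166) × 360° = 27.22°.
Equatorial spacing = 27.22 × 111.2 km/° = 3026 km.
At 32° latitude, spacing = 3026 × cos(32°) = 2566 km.

2570 km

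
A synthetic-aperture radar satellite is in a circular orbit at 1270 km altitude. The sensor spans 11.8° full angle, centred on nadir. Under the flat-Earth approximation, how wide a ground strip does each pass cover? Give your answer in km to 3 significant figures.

Half-angle = 11.8°/2 = 5.9°.
Swath width ≈ 2h·tan(θ/2) = 2 × 1270 × tan(5.9°) = 262.5 km.

262 km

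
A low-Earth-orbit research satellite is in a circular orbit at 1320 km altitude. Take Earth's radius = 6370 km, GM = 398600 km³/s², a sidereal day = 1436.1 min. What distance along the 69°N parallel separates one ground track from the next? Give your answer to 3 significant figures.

1120 km

Semi-major axis a = 6370 + 1320 = 7690 km. Period T = 2π√(a³/μ) = 2π√(7690³/398600) = 6711.2 s = 111.85 min.
Node shift per orbit = (6711.2/86166) × 360° = 28.04°.
Equatorial spacing = 28.04 × 111.2 km/° = 3117 km.
At 69° latitude, spacing = 3117 × cos(69°) = 1117 km.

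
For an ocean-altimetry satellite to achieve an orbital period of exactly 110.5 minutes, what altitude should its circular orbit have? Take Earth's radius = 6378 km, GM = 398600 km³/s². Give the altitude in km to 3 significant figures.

1250 km

T = 110.5 min = 6630.0 s.
From T = 2π√(a³/μ): a = (μ T²/4π²)^(1/3) = (398600 × 6630.0² / 4π²)^(1/3) = 7628 km.
Altitude h = a − R = 7628 − 6378 = 1250 km.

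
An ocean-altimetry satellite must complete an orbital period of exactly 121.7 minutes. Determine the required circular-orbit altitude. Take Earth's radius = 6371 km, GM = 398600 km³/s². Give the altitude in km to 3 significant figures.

T = 121.7 min = 7302.0 s.
From T = 2π√(a³/μ): a = (μ T²/4π²)^(1/3) = (398600 × 7302.0² / 4π²)^(1/3) = 8135 km.
Altitude h = a − R = 8135 − 6371 = 1764 km.

1760 km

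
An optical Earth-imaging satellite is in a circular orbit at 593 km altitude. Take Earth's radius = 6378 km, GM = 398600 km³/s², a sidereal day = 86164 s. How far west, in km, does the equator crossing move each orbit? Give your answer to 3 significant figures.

Semi-major axis a = 6378 + 593 = 6971 km. Period T = 2π√(a³/μ) = 2π√(6971³/398600) = 5792.3 s = 96.54 min.
During one orbit Earth rotates (5792.3 / 86164) × 360° = 24.20°.
At the equator that is 24.20° × (2π·6378/360) km/° = 24.20 × 111.3 = 2694 km.

2690 km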